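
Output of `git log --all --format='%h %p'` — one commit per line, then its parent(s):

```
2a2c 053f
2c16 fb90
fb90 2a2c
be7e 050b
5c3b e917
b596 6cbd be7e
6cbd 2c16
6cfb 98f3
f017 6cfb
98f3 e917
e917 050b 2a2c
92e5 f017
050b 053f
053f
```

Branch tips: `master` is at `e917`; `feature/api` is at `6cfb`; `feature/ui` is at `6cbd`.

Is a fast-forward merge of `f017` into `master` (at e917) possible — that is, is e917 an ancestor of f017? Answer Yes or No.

Yes

A fast-forward from e917 to f017 is possible iff e917 is an ancestor of f017.
Ancestors of f017: {050b, 053f, 2a2c, 6cfb, 98f3, e917, f017}.
e917 is among them, so fast-forward is possible.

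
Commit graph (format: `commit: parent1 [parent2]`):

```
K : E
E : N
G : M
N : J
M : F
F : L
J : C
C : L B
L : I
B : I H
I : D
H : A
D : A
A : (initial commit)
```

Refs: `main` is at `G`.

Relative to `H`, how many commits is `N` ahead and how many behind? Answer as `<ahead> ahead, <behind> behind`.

Reachable from N: {A, B, C, D, H, I, J, L, N}.
Reachable from H: {A, H}.
Only in N's history (ahead): {B, C, D, I, J, L, N} — 7.
Only in H's history (behind): {} — 0.

7 ahead, 0 behind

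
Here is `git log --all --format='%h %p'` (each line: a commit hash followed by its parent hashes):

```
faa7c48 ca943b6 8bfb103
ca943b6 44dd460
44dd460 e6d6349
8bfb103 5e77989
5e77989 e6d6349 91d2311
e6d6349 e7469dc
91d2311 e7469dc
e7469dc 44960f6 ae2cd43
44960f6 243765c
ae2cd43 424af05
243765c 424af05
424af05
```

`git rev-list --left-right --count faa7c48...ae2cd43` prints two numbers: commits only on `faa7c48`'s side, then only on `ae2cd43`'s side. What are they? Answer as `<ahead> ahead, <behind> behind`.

Reachable from faa7c48: {243765c, 424af05, 44960f6, 44dd460, 5e77989, 8bfb103, 91d2311, ae2cd43, ca943b6, e6d6349, e7469dc, faa7c48}.
Reachable from ae2cd43: {424af05, ae2cd43}.
Only in faa7c48's history (ahead): {243765c, 44960f6, 44dd460, 5e77989, 8bfb103, 91d2311, ca943b6, e6d6349, e7469dc, faa7c48} — 10.
Only in ae2cd43's history (behind): {} — 0.

10 ahead, 0 behind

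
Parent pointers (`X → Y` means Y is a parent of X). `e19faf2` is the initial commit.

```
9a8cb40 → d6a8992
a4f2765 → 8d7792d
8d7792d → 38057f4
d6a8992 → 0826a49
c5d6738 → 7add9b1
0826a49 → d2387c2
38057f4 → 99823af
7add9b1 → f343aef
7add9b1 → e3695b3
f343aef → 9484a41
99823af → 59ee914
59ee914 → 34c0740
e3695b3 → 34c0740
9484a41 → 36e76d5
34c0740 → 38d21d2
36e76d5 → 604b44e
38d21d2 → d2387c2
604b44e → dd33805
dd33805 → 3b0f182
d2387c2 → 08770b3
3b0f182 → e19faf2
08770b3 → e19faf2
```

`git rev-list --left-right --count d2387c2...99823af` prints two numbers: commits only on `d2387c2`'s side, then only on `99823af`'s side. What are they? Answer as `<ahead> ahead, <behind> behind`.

Reachable from d2387c2: {08770b3, d2387c2, e19faf2}.
Reachable from 99823af: {08770b3, 34c0740, 38d21d2, 59ee914, 99823af, d2387c2, e19faf2}.
Only in d2387c2's history (ahead): {} — 0.
Only in 99823af's history (behind): {34c0740, 38d21d2, 59ee914, 99823af} — 4.

0 ahead, 4 behind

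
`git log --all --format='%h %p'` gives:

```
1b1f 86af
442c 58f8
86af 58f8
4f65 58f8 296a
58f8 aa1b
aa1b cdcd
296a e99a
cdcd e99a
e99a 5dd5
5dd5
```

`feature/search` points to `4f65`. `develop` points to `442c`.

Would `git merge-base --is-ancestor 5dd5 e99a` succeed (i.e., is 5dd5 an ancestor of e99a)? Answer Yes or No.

Ancestors of e99a (commits reachable by following parents): {5dd5, e99a}.
5dd5 is in that set, so it is an ancestor of e99a.

Yes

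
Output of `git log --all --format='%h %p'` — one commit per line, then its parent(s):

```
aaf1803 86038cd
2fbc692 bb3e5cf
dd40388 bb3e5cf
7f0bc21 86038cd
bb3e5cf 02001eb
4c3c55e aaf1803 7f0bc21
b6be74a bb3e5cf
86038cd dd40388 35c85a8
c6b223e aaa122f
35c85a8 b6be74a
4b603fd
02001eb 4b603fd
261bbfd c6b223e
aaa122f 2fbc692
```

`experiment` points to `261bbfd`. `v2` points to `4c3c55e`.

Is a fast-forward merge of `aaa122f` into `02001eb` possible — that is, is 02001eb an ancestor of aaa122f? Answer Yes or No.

Yes

A fast-forward from 02001eb to aaa122f is possible iff 02001eb is an ancestor of aaa122f.
Ancestors of aaa122f: {02001eb, 2fbc692, 4b603fd, aaa122f, bb3e5cf}.
02001eb is among them, so fast-forward is possible.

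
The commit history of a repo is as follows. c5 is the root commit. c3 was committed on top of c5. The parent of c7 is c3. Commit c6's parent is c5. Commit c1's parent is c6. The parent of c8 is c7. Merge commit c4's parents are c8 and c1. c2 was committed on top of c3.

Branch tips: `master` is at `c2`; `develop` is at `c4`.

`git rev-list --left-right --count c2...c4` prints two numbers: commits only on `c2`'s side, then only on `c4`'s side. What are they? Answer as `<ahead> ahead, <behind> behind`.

Reachable from c2: {c2, c3, c5}.
Reachable from c4: {c1, c3, c4, c5, c6, c7, c8}.
Only in c2's history (ahead): {c2} — 1.
Only in c4's history (behind): {c1, c4, c6, c7, c8} — 5.

1 ahead, 5 behind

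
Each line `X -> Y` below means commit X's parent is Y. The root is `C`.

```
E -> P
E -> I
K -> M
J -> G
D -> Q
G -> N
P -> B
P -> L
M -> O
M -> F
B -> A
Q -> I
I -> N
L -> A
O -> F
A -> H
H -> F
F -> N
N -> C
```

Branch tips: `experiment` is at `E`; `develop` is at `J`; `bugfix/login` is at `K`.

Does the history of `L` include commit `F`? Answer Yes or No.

Ancestors of L (commits reachable by following parents): {A, C, F, H, L, N}.
F is in that set, so it is an ancestor of L.

Yes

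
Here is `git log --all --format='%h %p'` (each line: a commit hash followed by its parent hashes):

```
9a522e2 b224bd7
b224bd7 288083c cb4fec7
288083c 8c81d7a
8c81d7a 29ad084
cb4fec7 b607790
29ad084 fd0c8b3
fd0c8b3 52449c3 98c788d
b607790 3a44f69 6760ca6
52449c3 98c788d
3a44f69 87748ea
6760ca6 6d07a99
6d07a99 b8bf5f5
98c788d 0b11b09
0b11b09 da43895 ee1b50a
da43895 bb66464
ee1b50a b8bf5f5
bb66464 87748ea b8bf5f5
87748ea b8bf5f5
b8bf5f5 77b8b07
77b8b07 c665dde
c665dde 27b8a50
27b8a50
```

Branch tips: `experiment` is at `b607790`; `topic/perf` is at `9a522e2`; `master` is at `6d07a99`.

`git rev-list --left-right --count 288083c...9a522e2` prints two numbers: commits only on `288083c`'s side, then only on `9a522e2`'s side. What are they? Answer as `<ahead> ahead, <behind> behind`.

0 ahead, 7 behind

Reachable from 288083c: {0b11b09, 27b8a50, 288083c, 29ad084, 52449c3, 77b8b07, 87748ea, 8c81d7a, 98c788d, b8bf5f5, bb66464, c665dde, da43895, ee1b50a, fd0c8b3}.
Reachable from 9a522e2: {0b11b09, 27b8a50, 288083c, 29ad084, 3a44f69, 52449c3, 6760ca6, 6d07a99, 77b8b07, 87748ea, 8c81d7a, 98c788d, 9a522e2, b224bd7, b607790, b8bf5f5, bb66464, c665dde, cb4fec7, da43895, ee1b50a, fd0c8b3}.
Only in 288083c's history (ahead): {} — 0.
Only in 9a522e2's history (behind): {3a44f69, 6760ca6, 6d07a99, 9a522e2, b224bd7, b607790, cb4fec7} — 7.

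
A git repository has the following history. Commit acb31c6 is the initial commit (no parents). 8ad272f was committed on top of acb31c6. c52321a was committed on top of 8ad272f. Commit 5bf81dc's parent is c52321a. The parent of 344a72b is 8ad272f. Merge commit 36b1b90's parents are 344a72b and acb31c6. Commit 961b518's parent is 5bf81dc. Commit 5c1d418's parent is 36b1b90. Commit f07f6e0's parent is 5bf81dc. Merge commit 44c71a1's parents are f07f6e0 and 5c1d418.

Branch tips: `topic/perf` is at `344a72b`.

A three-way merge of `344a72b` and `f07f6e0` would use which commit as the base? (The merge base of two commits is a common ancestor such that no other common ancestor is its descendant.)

Ancestors of 344a72b: {344a72b, 8ad272f, acb31c6}.
Ancestors of f07f6e0: {5bf81dc, 8ad272f, acb31c6, c52321a, f07f6e0}.
Common ancestors: {8ad272f, acb31c6}.
Among these, 8ad272f is not an ancestor of any other common ancestor — it is the merge base.

8ad272f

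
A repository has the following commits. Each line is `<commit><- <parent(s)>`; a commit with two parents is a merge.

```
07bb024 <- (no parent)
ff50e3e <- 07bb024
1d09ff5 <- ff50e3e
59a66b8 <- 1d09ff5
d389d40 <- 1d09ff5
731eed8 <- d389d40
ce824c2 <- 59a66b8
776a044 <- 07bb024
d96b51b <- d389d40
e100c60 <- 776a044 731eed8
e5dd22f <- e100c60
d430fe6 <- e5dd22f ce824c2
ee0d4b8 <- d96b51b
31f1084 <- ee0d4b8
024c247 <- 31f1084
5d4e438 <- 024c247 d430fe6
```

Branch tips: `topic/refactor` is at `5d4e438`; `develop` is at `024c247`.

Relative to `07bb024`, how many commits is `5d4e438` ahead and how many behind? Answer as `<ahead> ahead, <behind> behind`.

15 ahead, 0 behind

Reachable from 5d4e438: {024c247, 07bb024, 1d09ff5, 31f1084, 59a66b8, 5d4e438, 731eed8, 776a044, ce824c2, d389d40, d430fe6, d96b51b, e100c60, e5dd22f, ee0d4b8, ff50e3e}.
Reachable from 07bb024: {07bb024}.
Only in 5d4e438's history (ahead): {024c247, 1d09ff5, 31f1084, 59a66b8, 5d4e438, 731eed8, 776a044, ce824c2, d389d40, d430fe6, d96b51b, e100c60, e5dd22f, ee0d4b8, ff50e3e} — 15.
Only in 07bb024's history (behind): {} — 0.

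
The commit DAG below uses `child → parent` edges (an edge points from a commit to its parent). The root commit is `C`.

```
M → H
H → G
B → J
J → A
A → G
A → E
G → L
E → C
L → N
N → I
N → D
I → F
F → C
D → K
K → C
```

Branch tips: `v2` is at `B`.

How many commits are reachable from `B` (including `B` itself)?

12

Walking parent pointers from B: reachable set = {A, B, C, D, E, F, G, I, J, K, L, N}.
That is 12 commits.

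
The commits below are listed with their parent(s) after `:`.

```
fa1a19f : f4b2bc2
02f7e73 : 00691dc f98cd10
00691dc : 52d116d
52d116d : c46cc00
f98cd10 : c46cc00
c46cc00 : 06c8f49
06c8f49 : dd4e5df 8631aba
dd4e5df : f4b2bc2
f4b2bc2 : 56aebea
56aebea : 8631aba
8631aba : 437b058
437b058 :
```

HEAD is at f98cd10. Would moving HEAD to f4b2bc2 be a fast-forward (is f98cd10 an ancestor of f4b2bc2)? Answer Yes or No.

A fast-forward from f98cd10 to f4b2bc2 is possible iff f98cd10 is an ancestor of f4b2bc2.
Ancestors of f4b2bc2: {437b058, 56aebea, 8631aba, f4b2bc2}.
f98cd10 is not among them, so fast-forward is not possible.

No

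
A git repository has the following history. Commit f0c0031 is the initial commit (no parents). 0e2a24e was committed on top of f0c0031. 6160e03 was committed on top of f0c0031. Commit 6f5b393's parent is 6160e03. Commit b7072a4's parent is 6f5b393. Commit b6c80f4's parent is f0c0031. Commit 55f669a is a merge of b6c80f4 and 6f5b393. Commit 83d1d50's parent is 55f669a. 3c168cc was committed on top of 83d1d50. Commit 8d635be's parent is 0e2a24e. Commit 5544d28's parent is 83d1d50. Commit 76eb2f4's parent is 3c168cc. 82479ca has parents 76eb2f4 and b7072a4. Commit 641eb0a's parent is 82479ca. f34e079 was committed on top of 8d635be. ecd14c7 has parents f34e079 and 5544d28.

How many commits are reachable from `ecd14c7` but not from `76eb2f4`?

5

Reachable from ecd14c7: {0e2a24e, 5544d28, 55f669a, 6160e03, 6f5b393, 83d1d50, 8d635be, b6c80f4, ecd14c7, f0c0031, f34e079}.
Reachable from 76eb2f4: {3c168cc, 55f669a, 6160e03, 6f5b393, 76eb2f4, 83d1d50, b6c80f4, f0c0031}.
In ecd14c7's history but not 76eb2f4's: {0e2a24e, 5544d28, 8d635be, ecd14c7, f34e079} — 5 commits.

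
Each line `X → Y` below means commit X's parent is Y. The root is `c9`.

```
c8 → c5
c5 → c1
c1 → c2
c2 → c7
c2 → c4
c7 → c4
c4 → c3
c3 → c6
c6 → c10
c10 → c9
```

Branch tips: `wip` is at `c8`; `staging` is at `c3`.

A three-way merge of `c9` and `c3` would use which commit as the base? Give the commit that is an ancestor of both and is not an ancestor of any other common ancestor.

Ancestors of c9: {c9}.
Ancestors of c3: {c10, c3, c6, c9}.
Common ancestors: {c9}.
The only common ancestor is c9, so it is the merge base.

c9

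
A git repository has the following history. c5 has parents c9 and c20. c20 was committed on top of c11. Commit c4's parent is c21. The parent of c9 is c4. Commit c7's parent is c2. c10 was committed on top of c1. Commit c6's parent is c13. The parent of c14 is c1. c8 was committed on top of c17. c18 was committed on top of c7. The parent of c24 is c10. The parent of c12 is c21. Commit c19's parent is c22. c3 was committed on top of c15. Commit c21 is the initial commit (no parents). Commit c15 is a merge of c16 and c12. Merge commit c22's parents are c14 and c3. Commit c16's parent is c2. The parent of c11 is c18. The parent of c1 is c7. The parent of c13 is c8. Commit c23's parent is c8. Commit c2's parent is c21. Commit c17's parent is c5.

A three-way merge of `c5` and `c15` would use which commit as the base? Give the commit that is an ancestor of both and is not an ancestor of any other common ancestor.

Ancestors of c5: {c11, c18, c2, c20, c21, c4, c5, c7, c9}.
Ancestors of c15: {c12, c15, c16, c2, c21}.
Common ancestors: {c2, c21}.
Among these, c2 is not an ancestor of any other common ancestor — it is the merge base.

c2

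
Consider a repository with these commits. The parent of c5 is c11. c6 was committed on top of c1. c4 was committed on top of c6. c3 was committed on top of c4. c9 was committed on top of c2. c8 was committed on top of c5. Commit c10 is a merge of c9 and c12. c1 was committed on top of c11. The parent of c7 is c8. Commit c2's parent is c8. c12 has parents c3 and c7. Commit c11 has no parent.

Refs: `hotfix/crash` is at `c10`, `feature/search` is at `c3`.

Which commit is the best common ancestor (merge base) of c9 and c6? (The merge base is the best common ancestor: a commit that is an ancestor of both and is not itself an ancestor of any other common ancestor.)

Ancestors of c9: {c11, c2, c5, c8, c9}.
Ancestors of c6: {c1, c11, c6}.
Common ancestors: {c11}.
The only common ancestor is c11, so it is the merge base.

c11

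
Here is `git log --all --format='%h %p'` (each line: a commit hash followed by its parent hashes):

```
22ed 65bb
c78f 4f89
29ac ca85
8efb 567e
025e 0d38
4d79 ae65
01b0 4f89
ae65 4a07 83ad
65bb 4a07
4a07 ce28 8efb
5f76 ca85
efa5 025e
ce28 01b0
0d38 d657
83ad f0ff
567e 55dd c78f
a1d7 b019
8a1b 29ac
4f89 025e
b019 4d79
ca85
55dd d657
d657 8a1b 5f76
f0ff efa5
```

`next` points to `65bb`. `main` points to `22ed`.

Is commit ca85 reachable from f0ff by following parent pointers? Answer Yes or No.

Ancestors of f0ff (commits reachable by following parents): {025e, 0d38, 29ac, 5f76, 8a1b, ca85, d657, efa5, f0ff}.
ca85 is in that set, so it is an ancestor of f0ff.

Yes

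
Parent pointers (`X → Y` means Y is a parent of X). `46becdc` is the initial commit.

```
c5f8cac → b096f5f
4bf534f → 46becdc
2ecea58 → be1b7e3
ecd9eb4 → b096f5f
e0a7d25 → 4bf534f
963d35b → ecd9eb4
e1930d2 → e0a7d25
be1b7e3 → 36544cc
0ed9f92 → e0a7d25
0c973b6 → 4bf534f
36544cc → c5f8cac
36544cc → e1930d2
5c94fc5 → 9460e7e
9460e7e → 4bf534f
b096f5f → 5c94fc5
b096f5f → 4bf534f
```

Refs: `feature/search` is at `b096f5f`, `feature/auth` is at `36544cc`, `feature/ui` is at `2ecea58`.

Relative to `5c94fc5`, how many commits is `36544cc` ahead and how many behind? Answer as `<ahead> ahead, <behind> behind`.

Reachable from 36544cc: {36544cc, 46becdc, 4bf534f, 5c94fc5, 9460e7e, b096f5f, c5f8cac, e0a7d25, e1930d2}.
Reachable from 5c94fc5: {46becdc, 4bf534f, 5c94fc5, 9460e7e}.
Only in 36544cc's history (ahead): {36544cc, b096f5f, c5f8cac, e0a7d25, e1930d2} — 5.
Only in 5c94fc5's history (behind): {} — 0.

5 ahead, 0 behind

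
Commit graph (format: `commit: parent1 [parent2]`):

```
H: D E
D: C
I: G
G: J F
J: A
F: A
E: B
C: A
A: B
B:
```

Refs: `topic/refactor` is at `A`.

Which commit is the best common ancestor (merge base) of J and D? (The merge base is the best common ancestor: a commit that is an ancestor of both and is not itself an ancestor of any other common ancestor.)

A

Ancestors of J: {A, B, J}.
Ancestors of D: {A, B, C, D}.
Common ancestors: {A, B}.
Among these, A is not an ancestor of any other common ancestor — it is the merge base.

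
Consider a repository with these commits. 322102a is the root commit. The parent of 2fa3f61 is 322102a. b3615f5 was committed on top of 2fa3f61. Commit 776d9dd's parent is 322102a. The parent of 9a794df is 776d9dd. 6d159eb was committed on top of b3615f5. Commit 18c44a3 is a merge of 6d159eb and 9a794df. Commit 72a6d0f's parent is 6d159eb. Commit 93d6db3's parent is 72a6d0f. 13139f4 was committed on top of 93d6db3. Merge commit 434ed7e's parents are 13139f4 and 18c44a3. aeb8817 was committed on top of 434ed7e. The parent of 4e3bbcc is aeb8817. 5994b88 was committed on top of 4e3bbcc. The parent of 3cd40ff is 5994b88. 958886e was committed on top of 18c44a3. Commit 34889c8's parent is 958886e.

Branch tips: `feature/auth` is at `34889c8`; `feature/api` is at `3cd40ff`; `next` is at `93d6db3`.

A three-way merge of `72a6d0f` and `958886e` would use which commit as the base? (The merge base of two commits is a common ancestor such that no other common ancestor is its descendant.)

6d159eb

Ancestors of 72a6d0f: {2fa3f61, 322102a, 6d159eb, 72a6d0f, b3615f5}.
Ancestors of 958886e: {18c44a3, 2fa3f61, 322102a, 6d159eb, 776d9dd, 958886e, 9a794df, b3615f5}.
Common ancestors: {2fa3f61, 322102a, 6d159eb, b3615f5}.
Among these, 6d159eb is not an ancestor of any other common ancestor — it is the merge base.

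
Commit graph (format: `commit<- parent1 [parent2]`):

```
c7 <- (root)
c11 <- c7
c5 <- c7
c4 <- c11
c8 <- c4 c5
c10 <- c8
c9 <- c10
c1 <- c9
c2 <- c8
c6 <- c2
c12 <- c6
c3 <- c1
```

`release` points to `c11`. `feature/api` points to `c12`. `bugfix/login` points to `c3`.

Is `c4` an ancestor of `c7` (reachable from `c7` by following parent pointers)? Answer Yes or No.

No

Ancestors of c7: {c7}.
c4 is not in that set, so it is not an ancestor of c7.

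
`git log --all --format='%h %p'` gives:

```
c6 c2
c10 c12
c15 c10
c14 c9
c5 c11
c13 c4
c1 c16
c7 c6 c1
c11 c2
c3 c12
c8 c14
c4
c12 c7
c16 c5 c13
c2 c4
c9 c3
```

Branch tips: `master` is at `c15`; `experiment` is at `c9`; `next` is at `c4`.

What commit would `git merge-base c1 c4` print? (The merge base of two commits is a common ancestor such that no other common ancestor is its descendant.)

c4

Ancestors of c1: {c1, c11, c13, c16, c2, c4, c5}.
Ancestors of c4: {c4}.
Common ancestors: {c4}.
The only common ancestor is c4, so it is the merge base.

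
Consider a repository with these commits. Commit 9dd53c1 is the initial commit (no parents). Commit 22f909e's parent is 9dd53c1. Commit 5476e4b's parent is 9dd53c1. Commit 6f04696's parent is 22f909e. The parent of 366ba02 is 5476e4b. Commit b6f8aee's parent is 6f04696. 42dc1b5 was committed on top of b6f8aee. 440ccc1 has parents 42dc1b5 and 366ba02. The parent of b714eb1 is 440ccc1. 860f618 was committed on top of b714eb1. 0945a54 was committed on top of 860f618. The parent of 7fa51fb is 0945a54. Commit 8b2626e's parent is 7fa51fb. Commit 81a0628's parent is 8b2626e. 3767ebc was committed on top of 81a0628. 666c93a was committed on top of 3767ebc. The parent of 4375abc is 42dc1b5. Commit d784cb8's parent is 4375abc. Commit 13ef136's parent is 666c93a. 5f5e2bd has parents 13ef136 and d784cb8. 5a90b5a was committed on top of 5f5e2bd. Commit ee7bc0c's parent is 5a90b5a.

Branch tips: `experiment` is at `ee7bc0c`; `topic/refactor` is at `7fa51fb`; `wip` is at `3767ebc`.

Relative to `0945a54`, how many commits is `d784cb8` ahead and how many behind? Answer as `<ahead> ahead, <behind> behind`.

Reachable from d784cb8: {22f909e, 42dc1b5, 4375abc, 6f04696, 9dd53c1, b6f8aee, d784cb8}.
Reachable from 0945a54: {0945a54, 22f909e, 366ba02, 42dc1b5, 440ccc1, 5476e4b, 6f04696, 860f618, 9dd53c1, b6f8aee, b714eb1}.
Only in d784cb8's history (ahead): {4375abc, d784cb8} — 2.
Only in 0945a54's history (behind): {0945a54, 366ba02, 440ccc1, 5476e4b, 860f618, b714eb1} — 6.

2 ahead, 6 behind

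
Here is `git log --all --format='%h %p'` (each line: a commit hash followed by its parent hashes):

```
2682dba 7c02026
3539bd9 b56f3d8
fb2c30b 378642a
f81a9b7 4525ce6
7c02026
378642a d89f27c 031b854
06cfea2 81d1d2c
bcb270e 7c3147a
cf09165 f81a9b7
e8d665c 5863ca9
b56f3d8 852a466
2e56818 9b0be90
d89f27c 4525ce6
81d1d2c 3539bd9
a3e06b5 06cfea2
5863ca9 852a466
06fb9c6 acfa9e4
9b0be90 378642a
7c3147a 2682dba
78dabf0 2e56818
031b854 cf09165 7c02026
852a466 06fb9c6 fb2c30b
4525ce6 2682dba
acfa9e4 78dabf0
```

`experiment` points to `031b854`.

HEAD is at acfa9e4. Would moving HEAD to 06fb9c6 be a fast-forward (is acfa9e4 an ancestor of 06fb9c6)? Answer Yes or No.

A fast-forward from acfa9e4 to 06fb9c6 is possible iff acfa9e4 is an ancestor of 06fb9c6.
Ancestors of 06fb9c6: {031b854, 06fb9c6, 2682dba, 2e56818, 378642a, 4525ce6, 78dabf0, 7c02026, 9b0be90, acfa9e4, cf09165, d89f27c, f81a9b7}.
acfa9e4 is among them, so fast-forward is possible.

Yes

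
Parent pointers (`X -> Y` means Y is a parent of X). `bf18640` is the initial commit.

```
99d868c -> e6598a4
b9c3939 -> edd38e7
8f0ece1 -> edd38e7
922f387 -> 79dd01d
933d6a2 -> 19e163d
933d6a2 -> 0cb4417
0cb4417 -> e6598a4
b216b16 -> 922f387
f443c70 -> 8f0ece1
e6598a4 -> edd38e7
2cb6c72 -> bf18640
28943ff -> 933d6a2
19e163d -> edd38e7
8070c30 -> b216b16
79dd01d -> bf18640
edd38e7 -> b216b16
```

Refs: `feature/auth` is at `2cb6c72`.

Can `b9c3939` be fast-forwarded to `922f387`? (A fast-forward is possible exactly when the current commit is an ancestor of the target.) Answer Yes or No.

No

A fast-forward from b9c3939 to 922f387 is possible iff b9c3939 is an ancestor of 922f387.
Ancestors of 922f387: {79dd01d, 922f387, bf18640}.
b9c3939 is not among them, so fast-forward is not possible.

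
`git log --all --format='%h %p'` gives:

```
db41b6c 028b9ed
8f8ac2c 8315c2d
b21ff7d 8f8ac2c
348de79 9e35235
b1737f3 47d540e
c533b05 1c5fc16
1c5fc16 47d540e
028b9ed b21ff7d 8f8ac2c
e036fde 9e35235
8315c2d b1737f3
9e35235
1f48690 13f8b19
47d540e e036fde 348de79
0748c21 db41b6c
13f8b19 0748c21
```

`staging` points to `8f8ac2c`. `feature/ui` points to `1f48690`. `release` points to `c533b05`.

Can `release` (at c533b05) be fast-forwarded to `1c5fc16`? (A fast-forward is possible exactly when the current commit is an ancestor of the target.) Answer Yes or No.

A fast-forward from c533b05 to 1c5fc16 is possible iff c533b05 is an ancestor of 1c5fc16.
Ancestors of 1c5fc16: {1c5fc16, 348de79, 47d540e, 9e35235, e036fde}.
c533b05 is not among them, so fast-forward is not possible.

No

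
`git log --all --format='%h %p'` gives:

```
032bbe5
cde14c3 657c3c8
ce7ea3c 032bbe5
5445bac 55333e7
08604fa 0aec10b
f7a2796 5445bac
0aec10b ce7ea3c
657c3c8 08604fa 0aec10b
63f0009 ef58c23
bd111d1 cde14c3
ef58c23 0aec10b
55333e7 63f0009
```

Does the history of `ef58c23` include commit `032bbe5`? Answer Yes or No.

Ancestors of ef58c23 (commits reachable by following parents): {032bbe5, 0aec10b, ce7ea3c, ef58c23}.
032bbe5 is in that set, so it is an ancestor of ef58c23.

Yes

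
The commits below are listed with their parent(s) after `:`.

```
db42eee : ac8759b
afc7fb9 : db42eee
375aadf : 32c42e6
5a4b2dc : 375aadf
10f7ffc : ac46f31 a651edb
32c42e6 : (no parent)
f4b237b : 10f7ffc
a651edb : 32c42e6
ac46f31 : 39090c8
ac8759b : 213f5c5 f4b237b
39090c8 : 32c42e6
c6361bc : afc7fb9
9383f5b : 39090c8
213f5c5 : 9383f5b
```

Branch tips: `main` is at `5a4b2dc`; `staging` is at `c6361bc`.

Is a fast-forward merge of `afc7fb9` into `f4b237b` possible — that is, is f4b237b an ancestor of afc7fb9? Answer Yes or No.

A fast-forward from f4b237b to afc7fb9 is possible iff f4b237b is an ancestor of afc7fb9.
Ancestors of afc7fb9: {10f7ffc, 213f5c5, 32c42e6, 39090c8, 9383f5b, a651edb, ac46f31, ac8759b, afc7fb9, db42eee, f4b237b}.
f4b237b is among them, so fast-forward is possible.

Yes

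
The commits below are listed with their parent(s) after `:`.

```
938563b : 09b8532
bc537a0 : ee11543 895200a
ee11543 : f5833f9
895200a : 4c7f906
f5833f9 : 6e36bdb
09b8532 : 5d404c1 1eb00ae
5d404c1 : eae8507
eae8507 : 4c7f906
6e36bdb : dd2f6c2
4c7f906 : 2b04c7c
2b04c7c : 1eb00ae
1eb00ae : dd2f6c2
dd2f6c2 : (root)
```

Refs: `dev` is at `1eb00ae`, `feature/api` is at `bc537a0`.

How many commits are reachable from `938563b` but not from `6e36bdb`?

Reachable from 938563b: {09b8532, 1eb00ae, 2b04c7c, 4c7f906, 5d404c1, 938563b, dd2f6c2, eae8507}.
Reachable from 6e36bdb: {6e36bdb, dd2f6c2}.
In 938563b's history but not 6e36bdb's: {09b8532, 1eb00ae, 2b04c7c, 4c7f906, 5d404c1, 938563b, eae8507} — 7 commits.

7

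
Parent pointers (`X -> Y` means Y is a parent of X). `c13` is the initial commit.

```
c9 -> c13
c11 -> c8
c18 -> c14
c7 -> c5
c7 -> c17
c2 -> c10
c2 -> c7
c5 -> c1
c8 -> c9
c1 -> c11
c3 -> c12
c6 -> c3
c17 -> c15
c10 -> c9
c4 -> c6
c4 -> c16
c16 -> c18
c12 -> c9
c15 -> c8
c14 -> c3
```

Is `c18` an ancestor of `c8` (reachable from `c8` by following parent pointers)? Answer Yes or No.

Ancestors of c8: {c13, c8, c9}.
c18 is not in that set, so it is not an ancestor of c8.

No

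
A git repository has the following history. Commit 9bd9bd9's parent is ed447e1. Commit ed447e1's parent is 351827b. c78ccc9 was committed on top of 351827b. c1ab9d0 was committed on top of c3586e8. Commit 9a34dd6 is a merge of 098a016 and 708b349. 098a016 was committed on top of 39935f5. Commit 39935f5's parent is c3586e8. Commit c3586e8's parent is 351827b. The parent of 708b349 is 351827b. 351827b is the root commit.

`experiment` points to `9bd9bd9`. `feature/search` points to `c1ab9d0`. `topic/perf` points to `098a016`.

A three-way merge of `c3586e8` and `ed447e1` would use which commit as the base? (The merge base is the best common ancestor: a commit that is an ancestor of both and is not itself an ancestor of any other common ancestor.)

351827b

Ancestors of c3586e8: {351827b, c3586e8}.
Ancestors of ed447e1: {351827b, ed447e1}.
Common ancestors: {351827b}.
The only common ancestor is 351827b, so it is the merge base.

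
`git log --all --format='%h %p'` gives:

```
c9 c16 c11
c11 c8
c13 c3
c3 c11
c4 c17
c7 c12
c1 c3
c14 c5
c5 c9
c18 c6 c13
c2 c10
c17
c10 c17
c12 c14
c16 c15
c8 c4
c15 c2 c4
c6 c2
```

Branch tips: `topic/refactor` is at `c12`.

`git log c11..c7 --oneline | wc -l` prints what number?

9

Reachable from c7: {c10, c11, c12, c14, c15, c16, c17, c2, c4, c5, c7, c8, c9}.
Reachable from c11: {c11, c17, c4, c8}.
In c7's history but not c11's: {c10, c12, c14, c15, c16, c2, c5, c7, c9} — 9 commits.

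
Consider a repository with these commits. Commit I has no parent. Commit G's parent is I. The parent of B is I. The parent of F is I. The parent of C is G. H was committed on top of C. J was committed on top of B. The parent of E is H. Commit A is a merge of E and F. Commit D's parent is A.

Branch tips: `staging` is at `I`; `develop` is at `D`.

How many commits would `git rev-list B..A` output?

Reachable from A: {A, C, E, F, G, H, I}.
Reachable from B: {B, I}.
In A's history but not B's: {A, C, E, F, G, H} — 6 commits.

6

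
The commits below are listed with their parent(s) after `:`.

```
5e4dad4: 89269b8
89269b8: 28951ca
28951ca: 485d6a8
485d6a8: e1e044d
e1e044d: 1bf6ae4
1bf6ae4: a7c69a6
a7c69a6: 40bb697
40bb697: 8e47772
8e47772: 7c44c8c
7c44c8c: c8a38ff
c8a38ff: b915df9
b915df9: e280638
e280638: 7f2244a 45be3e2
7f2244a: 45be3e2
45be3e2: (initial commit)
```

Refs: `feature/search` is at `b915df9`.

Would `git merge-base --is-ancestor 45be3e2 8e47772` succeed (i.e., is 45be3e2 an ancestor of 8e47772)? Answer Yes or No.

Yes

Ancestors of 8e47772 (commits reachable by following parents): {45be3e2, 7c44c8c, 7f2244a, 8e47772, b915df9, c8a38ff, e280638}.
45be3e2 is in that set, so it is an ancestor of 8e47772.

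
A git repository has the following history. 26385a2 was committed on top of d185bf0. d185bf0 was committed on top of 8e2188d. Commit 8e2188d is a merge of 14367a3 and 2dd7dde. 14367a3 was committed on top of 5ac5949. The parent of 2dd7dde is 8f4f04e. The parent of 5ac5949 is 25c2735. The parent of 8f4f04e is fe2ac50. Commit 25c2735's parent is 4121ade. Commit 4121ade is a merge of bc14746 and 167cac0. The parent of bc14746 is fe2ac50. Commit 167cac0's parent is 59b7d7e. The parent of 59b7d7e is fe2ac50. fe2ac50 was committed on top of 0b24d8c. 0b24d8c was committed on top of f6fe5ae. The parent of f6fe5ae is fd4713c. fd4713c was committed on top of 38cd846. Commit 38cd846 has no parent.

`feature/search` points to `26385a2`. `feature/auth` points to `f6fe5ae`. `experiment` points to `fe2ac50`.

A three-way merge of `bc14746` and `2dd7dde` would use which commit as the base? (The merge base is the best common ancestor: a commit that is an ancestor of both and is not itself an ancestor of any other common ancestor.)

Ancestors of bc14746: {0b24d8c, 38cd846, bc14746, f6fe5ae, fd4713c, fe2ac50}.
Ancestors of 2dd7dde: {0b24d8c, 2dd7dde, 38cd846, 8f4f04e, f6fe5ae, fd4713c, fe2ac50}.
Common ancestors: {0b24d8c, 38cd846, f6fe5ae, fd4713c, fe2ac50}.
Among these, fe2ac50 is not an ancestor of any other common ancestor — it is the merge base.

fe2ac50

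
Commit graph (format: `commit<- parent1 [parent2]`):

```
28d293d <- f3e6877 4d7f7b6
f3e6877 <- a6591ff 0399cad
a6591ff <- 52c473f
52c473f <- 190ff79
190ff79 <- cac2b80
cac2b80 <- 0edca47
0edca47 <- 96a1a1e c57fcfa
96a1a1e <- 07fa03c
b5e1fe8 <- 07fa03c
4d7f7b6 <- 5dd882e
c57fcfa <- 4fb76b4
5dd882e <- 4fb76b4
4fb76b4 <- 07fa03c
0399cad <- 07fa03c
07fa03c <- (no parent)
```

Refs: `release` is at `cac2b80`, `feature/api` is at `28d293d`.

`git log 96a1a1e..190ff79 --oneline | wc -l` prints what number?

Reachable from 190ff79: {07fa03c, 0edca47, 190ff79, 4fb76b4, 96a1a1e, c57fcfa, cac2b80}.
Reachable from 96a1a1e: {07fa03c, 96a1a1e}.
In 190ff79's history but not 96a1a1e's: {0edca47, 190ff79, 4fb76b4, c57fcfa, cac2b80} — 5 commits.

5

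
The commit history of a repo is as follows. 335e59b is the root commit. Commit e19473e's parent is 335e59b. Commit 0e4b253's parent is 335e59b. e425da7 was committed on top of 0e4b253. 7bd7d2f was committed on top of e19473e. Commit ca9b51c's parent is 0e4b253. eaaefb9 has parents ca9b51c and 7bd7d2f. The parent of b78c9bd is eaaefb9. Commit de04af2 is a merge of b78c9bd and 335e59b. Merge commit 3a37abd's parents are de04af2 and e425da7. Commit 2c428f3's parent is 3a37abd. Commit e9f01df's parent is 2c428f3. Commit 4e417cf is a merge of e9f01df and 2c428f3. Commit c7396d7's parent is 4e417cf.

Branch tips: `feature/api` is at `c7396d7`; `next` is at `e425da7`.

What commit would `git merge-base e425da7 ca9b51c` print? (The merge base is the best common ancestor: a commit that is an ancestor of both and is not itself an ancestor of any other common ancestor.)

Ancestors of e425da7: {0e4b253, 335e59b, e425da7}.
Ancestors of ca9b51c: {0e4b253, 335e59b, ca9b51c}.
Common ancestors: {0e4b253, 335e59b}.
Among these, 0e4b253 is not an ancestor of any other common ancestor — it is the merge base.

0e4b253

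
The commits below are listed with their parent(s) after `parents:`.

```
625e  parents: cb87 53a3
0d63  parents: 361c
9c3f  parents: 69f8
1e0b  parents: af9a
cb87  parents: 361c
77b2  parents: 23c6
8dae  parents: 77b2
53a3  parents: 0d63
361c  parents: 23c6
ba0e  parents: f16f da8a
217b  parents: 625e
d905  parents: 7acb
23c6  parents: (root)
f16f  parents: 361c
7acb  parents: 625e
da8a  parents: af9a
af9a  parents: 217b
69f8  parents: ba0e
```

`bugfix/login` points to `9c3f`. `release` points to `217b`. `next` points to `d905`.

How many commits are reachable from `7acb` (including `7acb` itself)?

7

Walking parent pointers from 7acb: reachable set = {0d63, 23c6, 361c, 53a3, 625e, 7acb, cb87}.
That is 7 commits.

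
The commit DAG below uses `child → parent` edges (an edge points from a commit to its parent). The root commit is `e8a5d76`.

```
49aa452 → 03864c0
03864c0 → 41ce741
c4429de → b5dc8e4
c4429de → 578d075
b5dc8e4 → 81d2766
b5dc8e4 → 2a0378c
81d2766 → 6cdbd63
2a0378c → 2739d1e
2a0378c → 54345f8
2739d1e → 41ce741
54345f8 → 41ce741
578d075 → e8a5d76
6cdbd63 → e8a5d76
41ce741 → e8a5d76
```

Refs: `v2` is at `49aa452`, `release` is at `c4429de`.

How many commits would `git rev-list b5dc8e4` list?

8

Walking parent pointers from b5dc8e4: reachable set = {2739d1e, 2a0378c, 41ce741, 54345f8, 6cdbd63, 81d2766, b5dc8e4, e8a5d76}.
That is 8 commits.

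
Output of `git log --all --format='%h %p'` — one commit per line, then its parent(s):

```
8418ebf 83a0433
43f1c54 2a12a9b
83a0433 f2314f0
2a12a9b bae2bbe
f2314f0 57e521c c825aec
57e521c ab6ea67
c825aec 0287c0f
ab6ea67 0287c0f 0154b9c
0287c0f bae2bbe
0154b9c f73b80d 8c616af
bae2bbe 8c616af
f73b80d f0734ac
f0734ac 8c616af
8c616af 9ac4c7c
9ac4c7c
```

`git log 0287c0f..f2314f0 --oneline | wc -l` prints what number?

7

Reachable from f2314f0: {0154b9c, 0287c0f, 57e521c, 8c616af, 9ac4c7c, ab6ea67, bae2bbe, c825aec, f0734ac, f2314f0, f73b80d}.
Reachable from 0287c0f: {0287c0f, 8c616af, 9ac4c7c, bae2bbe}.
In f2314f0's history but not 0287c0f's: {0154b9c, 57e521c, ab6ea67, c825aec, f0734ac, f2314f0, f73b80d} — 7 commits.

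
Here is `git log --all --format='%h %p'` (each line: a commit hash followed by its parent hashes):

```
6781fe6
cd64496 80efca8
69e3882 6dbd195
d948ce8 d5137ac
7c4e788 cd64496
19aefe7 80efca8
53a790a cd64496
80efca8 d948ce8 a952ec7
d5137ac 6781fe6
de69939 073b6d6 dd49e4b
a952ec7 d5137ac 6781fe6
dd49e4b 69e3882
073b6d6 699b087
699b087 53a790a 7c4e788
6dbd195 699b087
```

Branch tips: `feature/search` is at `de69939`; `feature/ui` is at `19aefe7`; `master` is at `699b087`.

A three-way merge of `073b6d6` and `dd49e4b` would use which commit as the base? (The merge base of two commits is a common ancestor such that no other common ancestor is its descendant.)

699b087

Ancestors of 073b6d6: {073b6d6, 53a790a, 6781fe6, 699b087, 7c4e788, 80efca8, a952ec7, cd64496, d5137ac, d948ce8}.
Ancestors of dd49e4b: {53a790a, 6781fe6, 699b087, 69e3882, 6dbd195, 7c4e788, 80efca8, a952ec7, cd64496, d5137ac, d948ce8, dd49e4b}.
Common ancestors: {53a790a, 6781fe6, 699b087, 7c4e788, 80efca8, a952ec7, cd64496, d5137ac, d948ce8}.
Among these, 699b087 is not an ancestor of any other common ancestor — it is the merge base.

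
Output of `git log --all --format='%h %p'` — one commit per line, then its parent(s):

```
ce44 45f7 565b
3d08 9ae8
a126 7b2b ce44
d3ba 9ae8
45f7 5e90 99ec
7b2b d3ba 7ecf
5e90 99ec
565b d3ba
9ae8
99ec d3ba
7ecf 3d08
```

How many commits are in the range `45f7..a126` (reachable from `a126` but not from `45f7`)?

6

Reachable from a126: {3d08, 45f7, 565b, 5e90, 7b2b, 7ecf, 99ec, 9ae8, a126, ce44, d3ba}.
Reachable from 45f7: {45f7, 5e90, 99ec, 9ae8, d3ba}.
In a126's history but not 45f7's: {3d08, 565b, 7b2b, 7ecf, a126, ce44} — 6 commits.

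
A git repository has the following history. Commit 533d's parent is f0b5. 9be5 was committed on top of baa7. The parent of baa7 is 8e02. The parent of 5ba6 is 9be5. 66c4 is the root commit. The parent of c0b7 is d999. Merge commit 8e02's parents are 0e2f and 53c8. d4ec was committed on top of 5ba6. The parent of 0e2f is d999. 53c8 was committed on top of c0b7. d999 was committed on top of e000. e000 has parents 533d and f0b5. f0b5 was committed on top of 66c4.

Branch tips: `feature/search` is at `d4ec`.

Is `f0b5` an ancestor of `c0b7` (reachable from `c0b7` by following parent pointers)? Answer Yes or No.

Ancestors of c0b7 (commits reachable by following parents): {533d, 66c4, c0b7, d999, e000, f0b5}.
f0b5 is in that set, so it is an ancestor of c0b7.

Yes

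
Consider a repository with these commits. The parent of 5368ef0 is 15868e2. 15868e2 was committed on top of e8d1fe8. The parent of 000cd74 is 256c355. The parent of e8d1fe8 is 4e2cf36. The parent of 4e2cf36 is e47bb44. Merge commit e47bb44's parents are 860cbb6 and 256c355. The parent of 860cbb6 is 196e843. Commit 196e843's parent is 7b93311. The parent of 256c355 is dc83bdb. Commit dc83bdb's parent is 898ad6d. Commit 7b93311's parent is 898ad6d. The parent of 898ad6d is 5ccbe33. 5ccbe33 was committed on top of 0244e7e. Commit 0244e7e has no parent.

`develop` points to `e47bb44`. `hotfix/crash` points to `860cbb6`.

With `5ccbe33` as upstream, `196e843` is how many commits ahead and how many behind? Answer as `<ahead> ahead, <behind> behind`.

3 ahead, 0 behind

Reachable from 196e843: {0244e7e, 196e843, 5ccbe33, 7b93311, 898ad6d}.
Reachable from 5ccbe33: {0244e7e, 5ccbe33}.
Only in 196e843's history (ahead): {196e843, 7b93311, 898ad6d} — 3.
Only in 5ccbe33's history (behind): {} — 0.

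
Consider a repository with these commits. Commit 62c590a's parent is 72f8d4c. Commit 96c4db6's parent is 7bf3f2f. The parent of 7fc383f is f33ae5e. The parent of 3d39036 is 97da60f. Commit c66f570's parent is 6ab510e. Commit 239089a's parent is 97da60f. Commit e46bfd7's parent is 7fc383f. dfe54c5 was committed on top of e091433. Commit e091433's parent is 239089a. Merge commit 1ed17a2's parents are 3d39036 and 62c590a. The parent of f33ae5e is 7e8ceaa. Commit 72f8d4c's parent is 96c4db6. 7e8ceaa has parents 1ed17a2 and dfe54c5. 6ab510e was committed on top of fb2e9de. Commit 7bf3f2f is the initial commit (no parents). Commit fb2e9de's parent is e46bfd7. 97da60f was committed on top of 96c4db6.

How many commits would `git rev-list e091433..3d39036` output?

Reachable from 3d39036: {3d39036, 7bf3f2f, 96c4db6, 97da60f}.
Reachable from e091433: {239089a, 7bf3f2f, 96c4db6, 97da60f, e091433}.
In 3d39036's history but not e091433's: {3d39036} — 1 commit.

1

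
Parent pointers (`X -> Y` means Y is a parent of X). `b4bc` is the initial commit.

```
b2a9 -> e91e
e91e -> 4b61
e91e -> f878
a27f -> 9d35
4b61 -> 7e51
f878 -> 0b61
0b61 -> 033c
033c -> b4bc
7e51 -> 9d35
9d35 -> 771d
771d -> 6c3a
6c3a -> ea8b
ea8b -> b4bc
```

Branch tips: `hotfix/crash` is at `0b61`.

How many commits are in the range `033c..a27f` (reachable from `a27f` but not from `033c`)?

5

Reachable from a27f: {6c3a, 771d, 9d35, a27f, b4bc, ea8b}.
Reachable from 033c: {033c, b4bc}.
In a27f's history but not 033c's: {6c3a, 771d, 9d35, a27f, ea8b} — 5 commits.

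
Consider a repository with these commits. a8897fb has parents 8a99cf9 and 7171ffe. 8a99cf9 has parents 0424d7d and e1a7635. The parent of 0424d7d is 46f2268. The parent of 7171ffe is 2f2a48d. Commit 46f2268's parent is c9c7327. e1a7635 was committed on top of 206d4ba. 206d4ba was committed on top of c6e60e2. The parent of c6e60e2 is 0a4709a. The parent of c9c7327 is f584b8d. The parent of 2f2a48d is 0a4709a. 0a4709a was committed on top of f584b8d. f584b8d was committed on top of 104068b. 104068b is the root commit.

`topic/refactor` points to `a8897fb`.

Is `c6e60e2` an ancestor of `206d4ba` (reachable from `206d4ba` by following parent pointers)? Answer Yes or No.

Yes

Ancestors of 206d4ba (commits reachable by following parents): {0a4709a, 104068b, 206d4ba, c6e60e2, f584b8d}.
c6e60e2 is in that set, so it is an ancestor of 206d4ba.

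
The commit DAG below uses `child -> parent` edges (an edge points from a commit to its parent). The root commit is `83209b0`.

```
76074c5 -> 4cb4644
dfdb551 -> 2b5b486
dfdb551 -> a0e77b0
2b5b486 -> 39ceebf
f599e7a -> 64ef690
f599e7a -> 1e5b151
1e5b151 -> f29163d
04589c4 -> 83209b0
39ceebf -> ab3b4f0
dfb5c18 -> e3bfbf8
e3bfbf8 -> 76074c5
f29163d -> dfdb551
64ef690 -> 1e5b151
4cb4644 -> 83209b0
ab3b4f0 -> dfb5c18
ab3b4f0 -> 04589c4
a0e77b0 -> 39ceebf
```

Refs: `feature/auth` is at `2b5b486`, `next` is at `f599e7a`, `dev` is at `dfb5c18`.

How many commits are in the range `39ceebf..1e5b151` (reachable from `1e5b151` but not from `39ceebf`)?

Reachable from 1e5b151: {04589c4, 1e5b151, 2b5b486, 39ceebf, 4cb4644, 76074c5, 83209b0, a0e77b0, ab3b4f0, dfb5c18, dfdb551, e3bfbf8, f29163d}.
Reachable from 39ceebf: {04589c4, 39ceebf, 4cb4644, 76074c5, 83209b0, ab3b4f0, dfb5c18, e3bfbf8}.
In 1e5b151's history but not 39ceebf's: {1e5b151, 2b5b486, a0e77b0, dfdb551, f29163d} — 5 commits.

5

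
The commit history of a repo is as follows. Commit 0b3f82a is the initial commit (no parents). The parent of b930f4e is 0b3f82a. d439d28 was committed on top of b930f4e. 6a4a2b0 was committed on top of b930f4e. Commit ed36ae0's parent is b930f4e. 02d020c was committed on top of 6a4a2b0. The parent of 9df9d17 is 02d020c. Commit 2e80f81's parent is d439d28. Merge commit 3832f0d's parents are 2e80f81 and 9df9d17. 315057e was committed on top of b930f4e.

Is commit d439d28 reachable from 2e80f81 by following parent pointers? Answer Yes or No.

Yes

Ancestors of 2e80f81 (commits reachable by following parents): {0b3f82a, 2e80f81, b930f4e, d439d28}.
d439d28 is in that set, so it is an ancestor of 2e80f81.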